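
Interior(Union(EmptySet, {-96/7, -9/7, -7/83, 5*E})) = EmptySet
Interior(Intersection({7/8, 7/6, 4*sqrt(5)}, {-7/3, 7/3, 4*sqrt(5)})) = EmptySet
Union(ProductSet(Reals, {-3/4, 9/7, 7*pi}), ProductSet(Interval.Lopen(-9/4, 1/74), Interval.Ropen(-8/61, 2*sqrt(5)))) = Union(ProductSet(Interval.Lopen(-9/4, 1/74), Interval.Ropen(-8/61, 2*sqrt(5))), ProductSet(Reals, {-3/4, 9/7, 7*pi}))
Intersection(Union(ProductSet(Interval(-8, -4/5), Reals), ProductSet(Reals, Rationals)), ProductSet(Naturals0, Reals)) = ProductSet(Naturals0, Rationals)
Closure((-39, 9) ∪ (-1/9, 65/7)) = [-39, 65/7]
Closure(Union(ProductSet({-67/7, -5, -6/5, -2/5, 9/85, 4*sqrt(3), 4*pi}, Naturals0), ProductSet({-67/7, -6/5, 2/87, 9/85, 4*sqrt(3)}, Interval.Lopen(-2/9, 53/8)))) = Union(ProductSet({-67/7, -6/5, 2/87, 9/85, 4*sqrt(3)}, Interval(-2/9, 53/8)), ProductSet({-67/7, -5, -6/5, -2/5, 9/85, 4*sqrt(3), 4*pi}, Naturals0))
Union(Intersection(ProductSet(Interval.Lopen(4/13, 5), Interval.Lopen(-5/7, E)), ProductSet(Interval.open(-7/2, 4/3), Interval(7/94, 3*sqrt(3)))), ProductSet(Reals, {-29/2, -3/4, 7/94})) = Union(ProductSet(Interval.open(4/13, 4/3), Interval(7/94, E)), ProductSet(Reals, {-29/2, -3/4, 7/94}))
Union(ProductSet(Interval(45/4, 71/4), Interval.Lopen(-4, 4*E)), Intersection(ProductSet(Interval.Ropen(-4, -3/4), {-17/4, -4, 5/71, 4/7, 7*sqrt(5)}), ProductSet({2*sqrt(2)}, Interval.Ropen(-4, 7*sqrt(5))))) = ProductSet(Interval(45/4, 71/4), Interval.Lopen(-4, 4*E))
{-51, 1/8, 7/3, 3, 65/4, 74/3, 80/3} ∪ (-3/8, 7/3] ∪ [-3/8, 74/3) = {-51, 80/3} ∪ [-3/8, 74/3]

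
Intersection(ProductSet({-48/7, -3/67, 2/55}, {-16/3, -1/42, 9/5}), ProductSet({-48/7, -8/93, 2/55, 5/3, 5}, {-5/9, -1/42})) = ProductSet({-48/7, 2/55}, {-1/42})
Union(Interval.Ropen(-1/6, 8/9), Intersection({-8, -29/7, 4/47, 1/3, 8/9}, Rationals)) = Union({-8, -29/7}, Interval(-1/6, 8/9))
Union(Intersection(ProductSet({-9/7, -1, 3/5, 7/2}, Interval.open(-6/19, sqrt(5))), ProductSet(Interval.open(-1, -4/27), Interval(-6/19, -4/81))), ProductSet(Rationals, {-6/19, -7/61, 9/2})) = ProductSet(Rationals, {-6/19, -7/61, 9/2})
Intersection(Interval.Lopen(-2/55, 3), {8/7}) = {8/7}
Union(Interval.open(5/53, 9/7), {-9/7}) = Union({-9/7}, Interval.open(5/53, 9/7))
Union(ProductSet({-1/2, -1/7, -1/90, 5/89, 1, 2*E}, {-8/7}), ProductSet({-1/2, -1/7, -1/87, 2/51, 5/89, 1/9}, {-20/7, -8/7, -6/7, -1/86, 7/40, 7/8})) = Union(ProductSet({-1/2, -1/7, -1/87, 2/51, 5/89, 1/9}, {-20/7, -8/7, -6/7, -1/86, 7/40, 7/8}), ProductSet({-1/2, -1/7, -1/90, 5/89, 1, 2*E}, {-8/7}))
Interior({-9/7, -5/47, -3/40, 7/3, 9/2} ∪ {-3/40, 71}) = ∅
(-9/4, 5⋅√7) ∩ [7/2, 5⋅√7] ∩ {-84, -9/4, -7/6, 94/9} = {94/9}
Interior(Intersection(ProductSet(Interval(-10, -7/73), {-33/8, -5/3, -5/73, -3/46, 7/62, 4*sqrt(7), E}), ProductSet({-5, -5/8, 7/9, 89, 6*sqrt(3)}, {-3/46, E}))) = EmptySet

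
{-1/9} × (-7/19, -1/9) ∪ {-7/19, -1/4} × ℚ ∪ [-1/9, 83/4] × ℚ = ({-1/9} × (-7/19, -1/9)) ∪ (({-7/19, -1/4} ∪ [-1/9, 83/4]) × ℚ)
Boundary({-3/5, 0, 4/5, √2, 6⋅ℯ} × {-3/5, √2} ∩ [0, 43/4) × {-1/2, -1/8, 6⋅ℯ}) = ∅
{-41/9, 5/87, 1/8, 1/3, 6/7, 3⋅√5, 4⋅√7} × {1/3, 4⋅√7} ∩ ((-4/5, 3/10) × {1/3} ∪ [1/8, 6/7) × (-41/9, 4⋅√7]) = ({5/87, 1/8} × {1/3}) ∪ ({1/8, 1/3} × {1/3, 4⋅√7})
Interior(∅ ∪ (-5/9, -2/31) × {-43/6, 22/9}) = ∅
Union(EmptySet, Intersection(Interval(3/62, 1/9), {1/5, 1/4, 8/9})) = EmptySet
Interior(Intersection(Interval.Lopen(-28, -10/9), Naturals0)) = EmptySet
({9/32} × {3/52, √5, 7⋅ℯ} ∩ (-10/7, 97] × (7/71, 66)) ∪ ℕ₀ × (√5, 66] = (ℕ₀ × (√5, 66]) ∪ ({9/32} × {√5, 7⋅ℯ})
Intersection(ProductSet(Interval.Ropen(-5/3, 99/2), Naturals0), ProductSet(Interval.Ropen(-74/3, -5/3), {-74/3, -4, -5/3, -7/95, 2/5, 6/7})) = EmptySet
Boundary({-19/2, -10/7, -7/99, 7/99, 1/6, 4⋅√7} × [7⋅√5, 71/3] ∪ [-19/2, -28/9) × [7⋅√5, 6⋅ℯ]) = ({-19/2, -28/9} × [7⋅√5, 6⋅ℯ]) ∪ ([-19/2, -28/9] × {7⋅√5, 6⋅ℯ}) ∪ ({-19/2, -10/7, -7/99, 7/99, 1/6, 4⋅√7} × [7⋅√5, 71/3])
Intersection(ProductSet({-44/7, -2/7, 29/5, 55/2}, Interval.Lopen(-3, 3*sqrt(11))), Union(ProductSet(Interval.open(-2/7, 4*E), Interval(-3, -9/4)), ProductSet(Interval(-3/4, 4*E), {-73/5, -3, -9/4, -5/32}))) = Union(ProductSet({29/5}, Interval.Lopen(-3, -9/4)), ProductSet({-2/7, 29/5}, {-9/4, -5/32}))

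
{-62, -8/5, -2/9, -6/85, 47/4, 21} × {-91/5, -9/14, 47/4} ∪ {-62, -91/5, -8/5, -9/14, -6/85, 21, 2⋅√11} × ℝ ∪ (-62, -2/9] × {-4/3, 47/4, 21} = ((-62, -2/9] × {-4/3, 47/4, 21}) ∪ ({-62, -8/5, -2/9, -6/85, 47/4, 21} × {-91/5, -9/14, 47/4}) ∪ ({-62, -91/5, -8/5, -9/14, -6/85, 21, 2⋅√11} × ℝ)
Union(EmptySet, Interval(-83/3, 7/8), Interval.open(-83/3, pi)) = Interval.Ropen(-83/3, pi)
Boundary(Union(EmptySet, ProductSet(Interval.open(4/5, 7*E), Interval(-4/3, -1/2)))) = Union(ProductSet({4/5, 7*E}, Interval(-4/3, -1/2)), ProductSet(Interval(4/5, 7*E), {-4/3, -1/2}))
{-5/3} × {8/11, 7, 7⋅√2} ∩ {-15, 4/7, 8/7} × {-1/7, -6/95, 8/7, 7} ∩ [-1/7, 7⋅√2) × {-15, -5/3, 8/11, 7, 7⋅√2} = ∅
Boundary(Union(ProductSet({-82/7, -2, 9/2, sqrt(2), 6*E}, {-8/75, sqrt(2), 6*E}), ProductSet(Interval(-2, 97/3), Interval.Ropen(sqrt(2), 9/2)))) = Union(ProductSet({-2, 97/3}, Interval(sqrt(2), 9/2)), ProductSet({-82/7, -2, 9/2, sqrt(2), 6*E}, {-8/75, sqrt(2), 6*E}), ProductSet(Interval(-2, 97/3), {9/2, sqrt(2)}))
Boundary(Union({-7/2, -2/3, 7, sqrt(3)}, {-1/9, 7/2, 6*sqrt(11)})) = {-7/2, -2/3, -1/9, 7/2, 7, 6*sqrt(11), sqrt(3)}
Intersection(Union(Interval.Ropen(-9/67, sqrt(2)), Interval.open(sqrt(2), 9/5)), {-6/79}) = {-6/79}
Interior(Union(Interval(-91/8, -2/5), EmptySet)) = Interval.open(-91/8, -2/5)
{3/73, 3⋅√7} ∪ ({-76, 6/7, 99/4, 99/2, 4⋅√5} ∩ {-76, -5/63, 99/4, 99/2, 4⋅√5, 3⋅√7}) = {-76, 3/73, 99/4, 99/2, 4⋅√5, 3⋅√7}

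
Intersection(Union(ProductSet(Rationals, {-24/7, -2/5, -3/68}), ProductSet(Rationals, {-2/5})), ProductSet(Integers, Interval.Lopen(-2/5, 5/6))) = ProductSet(Integers, {-3/68})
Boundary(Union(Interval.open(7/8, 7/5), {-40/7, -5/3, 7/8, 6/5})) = {-40/7, -5/3, 7/8, 7/5}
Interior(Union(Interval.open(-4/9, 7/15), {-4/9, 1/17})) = Interval.open(-4/9, 7/15)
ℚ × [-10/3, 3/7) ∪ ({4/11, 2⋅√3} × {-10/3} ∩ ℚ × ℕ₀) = ℚ × [-10/3, 3/7)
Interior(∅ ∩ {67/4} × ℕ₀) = ∅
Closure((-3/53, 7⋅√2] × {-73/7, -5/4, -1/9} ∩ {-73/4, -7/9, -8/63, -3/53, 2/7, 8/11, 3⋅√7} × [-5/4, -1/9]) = {2/7, 8/11, 3⋅√7} × {-5/4, -1/9}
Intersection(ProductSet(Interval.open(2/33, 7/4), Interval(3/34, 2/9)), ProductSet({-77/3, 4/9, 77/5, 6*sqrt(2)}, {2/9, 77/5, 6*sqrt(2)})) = ProductSet({4/9}, {2/9})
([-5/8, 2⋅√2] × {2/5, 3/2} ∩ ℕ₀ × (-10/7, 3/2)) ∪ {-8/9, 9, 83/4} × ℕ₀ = ({-8/9, 9, 83/4} × ℕ₀) ∪ ({0, 1, 2} × {2/5})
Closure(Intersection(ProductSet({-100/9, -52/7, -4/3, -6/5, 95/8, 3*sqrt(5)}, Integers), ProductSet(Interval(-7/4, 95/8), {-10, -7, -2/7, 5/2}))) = ProductSet({-4/3, -6/5, 95/8, 3*sqrt(5)}, {-10, -7})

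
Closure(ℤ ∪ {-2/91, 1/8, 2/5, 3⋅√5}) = ℤ ∪ {-2/91, 1/8, 2/5, 3⋅√5}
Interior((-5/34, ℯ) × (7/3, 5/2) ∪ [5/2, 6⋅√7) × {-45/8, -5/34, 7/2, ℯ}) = (-5/34, ℯ) × (7/3, 5/2)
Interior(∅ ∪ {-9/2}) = ∅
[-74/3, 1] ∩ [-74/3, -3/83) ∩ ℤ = {-24, -23, …, -1}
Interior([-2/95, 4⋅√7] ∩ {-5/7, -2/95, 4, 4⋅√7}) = ∅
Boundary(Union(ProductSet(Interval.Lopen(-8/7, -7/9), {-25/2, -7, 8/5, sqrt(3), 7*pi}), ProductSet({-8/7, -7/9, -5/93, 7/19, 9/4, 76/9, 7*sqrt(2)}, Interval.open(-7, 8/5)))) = Union(ProductSet({-8/7, -7/9, -5/93, 7/19, 9/4, 76/9, 7*sqrt(2)}, Interval(-7, 8/5)), ProductSet(Interval(-8/7, -7/9), {-25/2, -7, 8/5, sqrt(3), 7*pi}))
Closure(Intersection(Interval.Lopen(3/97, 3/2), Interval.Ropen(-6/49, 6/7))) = Interval(3/97, 6/7)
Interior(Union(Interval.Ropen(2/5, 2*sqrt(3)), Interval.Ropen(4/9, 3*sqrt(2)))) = Interval.open(2/5, 3*sqrt(2))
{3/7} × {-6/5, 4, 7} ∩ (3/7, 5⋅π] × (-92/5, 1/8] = ∅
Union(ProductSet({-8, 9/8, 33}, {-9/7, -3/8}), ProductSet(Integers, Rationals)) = Union(ProductSet({-8, 9/8, 33}, {-9/7, -3/8}), ProductSet(Integers, Rationals))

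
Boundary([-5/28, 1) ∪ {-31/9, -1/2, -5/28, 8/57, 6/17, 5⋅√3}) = {-31/9, -1/2, -5/28, 1, 5⋅√3}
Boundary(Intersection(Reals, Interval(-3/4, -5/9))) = {-3/4, -5/9}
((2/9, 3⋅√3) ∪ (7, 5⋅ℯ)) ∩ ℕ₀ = {1, 2, …, 5} ∪ {8, 9, …, 13}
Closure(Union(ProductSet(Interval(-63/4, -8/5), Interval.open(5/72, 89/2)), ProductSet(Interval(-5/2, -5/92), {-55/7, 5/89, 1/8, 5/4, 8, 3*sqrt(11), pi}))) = Union(ProductSet(Interval(-63/4, -8/5), Interval(5/72, 89/2)), ProductSet(Interval(-5/2, -5/92), {-55/7, 5/89, 1/8, 5/4, 8, 3*sqrt(11), pi}))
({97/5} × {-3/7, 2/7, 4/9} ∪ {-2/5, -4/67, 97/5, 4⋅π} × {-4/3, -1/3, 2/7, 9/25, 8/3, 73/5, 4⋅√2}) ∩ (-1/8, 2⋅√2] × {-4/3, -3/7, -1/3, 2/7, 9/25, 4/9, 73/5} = {-4/67} × {-4/3, -1/3, 2/7, 9/25, 73/5}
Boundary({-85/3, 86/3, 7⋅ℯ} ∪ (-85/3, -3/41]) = {-85/3, -3/41, 86/3, 7⋅ℯ}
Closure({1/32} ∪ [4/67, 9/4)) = {1/32} ∪ [4/67, 9/4]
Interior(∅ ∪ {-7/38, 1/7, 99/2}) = ∅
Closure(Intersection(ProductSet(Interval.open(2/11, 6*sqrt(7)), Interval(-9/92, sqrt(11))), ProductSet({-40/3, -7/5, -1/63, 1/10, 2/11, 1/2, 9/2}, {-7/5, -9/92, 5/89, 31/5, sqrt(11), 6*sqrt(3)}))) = ProductSet({1/2, 9/2}, {-9/92, 5/89, sqrt(11)})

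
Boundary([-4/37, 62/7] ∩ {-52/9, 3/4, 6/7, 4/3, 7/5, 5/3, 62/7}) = {3/4, 6/7, 4/3, 7/5, 5/3, 62/7}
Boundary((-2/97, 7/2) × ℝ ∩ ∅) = ∅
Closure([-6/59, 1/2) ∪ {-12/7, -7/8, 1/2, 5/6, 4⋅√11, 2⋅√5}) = {-12/7, -7/8, 5/6, 4⋅√11, 2⋅√5} ∪ [-6/59, 1/2]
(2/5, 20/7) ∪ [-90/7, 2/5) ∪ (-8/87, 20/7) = [-90/7, 20/7)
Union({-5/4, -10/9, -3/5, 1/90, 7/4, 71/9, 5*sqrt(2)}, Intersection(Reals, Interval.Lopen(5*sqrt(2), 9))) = Union({-5/4, -10/9, -3/5, 1/90, 7/4}, Interval(5*sqrt(2), 9))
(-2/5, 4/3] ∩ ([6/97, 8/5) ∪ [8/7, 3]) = [6/97, 4/3]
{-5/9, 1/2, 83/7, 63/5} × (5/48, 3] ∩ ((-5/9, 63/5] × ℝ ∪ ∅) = {1/2, 83/7, 63/5} × (5/48, 3]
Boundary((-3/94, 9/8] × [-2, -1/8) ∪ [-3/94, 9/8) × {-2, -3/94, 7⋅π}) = ({-3/94, 9/8} × [-2, -1/8]) ∪ ([-3/94, 9/8] × {-2, -1/8, -3/94, 7⋅π})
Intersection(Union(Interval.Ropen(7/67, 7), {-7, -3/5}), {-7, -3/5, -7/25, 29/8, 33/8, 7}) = {-7, -3/5, 29/8, 33/8}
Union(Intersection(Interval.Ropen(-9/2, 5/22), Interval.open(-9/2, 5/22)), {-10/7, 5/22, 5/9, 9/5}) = Union({5/9, 9/5}, Interval.Lopen(-9/2, 5/22))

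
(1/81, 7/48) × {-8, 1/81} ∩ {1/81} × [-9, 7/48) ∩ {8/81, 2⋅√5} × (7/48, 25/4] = ∅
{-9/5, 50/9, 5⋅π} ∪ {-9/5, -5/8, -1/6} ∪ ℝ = ℝ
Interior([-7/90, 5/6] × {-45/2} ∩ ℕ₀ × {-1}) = ∅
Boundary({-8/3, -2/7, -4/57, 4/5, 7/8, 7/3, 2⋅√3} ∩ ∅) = ∅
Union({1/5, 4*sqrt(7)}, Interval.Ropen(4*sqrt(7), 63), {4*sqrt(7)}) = Union({1/5}, Interval.Ropen(4*sqrt(7), 63))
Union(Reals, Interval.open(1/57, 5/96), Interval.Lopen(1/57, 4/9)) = Interval(-oo, oo)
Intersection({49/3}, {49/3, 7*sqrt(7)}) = {49/3}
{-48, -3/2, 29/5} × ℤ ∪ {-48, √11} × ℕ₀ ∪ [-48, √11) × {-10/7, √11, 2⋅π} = ({-48, -3/2, 29/5} × ℤ) ∪ ({-48, √11} × ℕ₀) ∪ ([-48, √11) × {-10/7, √11, 2⋅π})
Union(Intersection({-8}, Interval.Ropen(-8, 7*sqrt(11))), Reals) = Reals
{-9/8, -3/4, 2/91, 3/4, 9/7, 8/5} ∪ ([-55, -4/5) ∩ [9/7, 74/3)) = {-9/8, -3/4, 2/91, 3/4, 9/7, 8/5}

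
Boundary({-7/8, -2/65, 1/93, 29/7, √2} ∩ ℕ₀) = ∅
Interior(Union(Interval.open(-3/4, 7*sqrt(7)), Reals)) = Interval(-oo, oo)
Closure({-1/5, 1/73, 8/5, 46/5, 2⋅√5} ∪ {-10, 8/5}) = {-10, -1/5, 1/73, 8/5, 46/5, 2⋅√5}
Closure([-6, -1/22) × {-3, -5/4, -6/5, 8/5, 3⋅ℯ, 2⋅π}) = [-6, -1/22] × {-3, -5/4, -6/5, 8/5, 3⋅ℯ, 2⋅π}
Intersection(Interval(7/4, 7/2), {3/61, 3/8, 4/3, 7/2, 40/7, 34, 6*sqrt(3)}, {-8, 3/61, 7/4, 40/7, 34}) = EmptySet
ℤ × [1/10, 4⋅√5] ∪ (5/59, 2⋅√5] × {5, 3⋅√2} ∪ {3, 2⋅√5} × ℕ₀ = ({3, 2⋅√5} × ℕ₀) ∪ (ℤ × [1/10, 4⋅√5]) ∪ ((5/59, 2⋅√5] × {5, 3⋅√2})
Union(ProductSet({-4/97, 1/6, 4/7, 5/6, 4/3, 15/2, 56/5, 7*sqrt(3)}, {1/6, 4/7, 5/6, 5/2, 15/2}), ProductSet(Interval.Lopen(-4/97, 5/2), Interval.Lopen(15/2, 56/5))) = Union(ProductSet({-4/97, 1/6, 4/7, 5/6, 4/3, 15/2, 56/5, 7*sqrt(3)}, {1/6, 4/7, 5/6, 5/2, 15/2}), ProductSet(Interval.Lopen(-4/97, 5/2), Interval.Lopen(15/2, 56/5)))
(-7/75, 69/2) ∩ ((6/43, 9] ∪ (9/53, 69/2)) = (6/43, 69/2)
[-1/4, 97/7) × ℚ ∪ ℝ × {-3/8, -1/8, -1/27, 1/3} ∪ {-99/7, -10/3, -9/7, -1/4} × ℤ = ({-99/7, -10/3, -9/7, -1/4} × ℤ) ∪ ([-1/4, 97/7) × ℚ) ∪ (ℝ × {-3/8, -1/8, -1/27, 1/3})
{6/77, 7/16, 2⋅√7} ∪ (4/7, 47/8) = {6/77, 7/16} ∪ (4/7, 47/8)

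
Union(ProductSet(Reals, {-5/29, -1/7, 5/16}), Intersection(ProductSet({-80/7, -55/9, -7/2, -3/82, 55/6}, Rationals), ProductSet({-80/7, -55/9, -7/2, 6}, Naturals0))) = Union(ProductSet({-80/7, -55/9, -7/2}, Naturals0), ProductSet(Reals, {-5/29, -1/7, 5/16}))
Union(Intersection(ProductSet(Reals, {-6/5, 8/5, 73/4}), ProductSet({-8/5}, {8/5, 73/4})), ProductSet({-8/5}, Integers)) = ProductSet({-8/5}, Union({8/5, 73/4}, Integers))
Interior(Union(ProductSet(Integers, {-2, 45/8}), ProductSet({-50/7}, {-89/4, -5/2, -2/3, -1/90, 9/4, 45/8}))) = EmptySet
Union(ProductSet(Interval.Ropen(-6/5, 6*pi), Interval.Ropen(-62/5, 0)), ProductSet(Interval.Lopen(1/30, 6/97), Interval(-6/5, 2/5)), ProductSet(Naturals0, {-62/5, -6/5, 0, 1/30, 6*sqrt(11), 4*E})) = Union(ProductSet(Interval.Ropen(-6/5, 6*pi), Interval.Ropen(-62/5, 0)), ProductSet(Interval.Lopen(1/30, 6/97), Interval(-6/5, 2/5)), ProductSet(Naturals0, {-62/5, -6/5, 0, 1/30, 6*sqrt(11), 4*E}))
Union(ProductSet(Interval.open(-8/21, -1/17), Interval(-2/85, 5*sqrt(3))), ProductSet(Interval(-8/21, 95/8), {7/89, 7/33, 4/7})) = Union(ProductSet(Interval.open(-8/21, -1/17), Interval(-2/85, 5*sqrt(3))), ProductSet(Interval(-8/21, 95/8), {7/89, 7/33, 4/7}))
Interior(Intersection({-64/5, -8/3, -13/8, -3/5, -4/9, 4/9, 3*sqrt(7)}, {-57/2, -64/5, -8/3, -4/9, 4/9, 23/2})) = EmptySet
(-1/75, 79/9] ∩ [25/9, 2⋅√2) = [25/9, 2⋅√2)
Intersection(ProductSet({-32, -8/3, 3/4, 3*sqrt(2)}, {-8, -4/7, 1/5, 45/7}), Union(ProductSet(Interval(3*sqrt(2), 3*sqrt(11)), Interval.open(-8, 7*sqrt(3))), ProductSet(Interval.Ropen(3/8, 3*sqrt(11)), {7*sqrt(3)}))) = ProductSet({3*sqrt(2)}, {-4/7, 1/5, 45/7})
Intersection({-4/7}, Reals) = {-4/7}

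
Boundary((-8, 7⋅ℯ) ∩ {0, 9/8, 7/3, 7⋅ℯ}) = {0, 9/8, 7/3}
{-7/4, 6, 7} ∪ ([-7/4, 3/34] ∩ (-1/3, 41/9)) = {-7/4, 6, 7} ∪ (-1/3, 3/34]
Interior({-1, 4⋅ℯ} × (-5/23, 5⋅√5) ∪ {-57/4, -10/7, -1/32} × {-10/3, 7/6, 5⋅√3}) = ∅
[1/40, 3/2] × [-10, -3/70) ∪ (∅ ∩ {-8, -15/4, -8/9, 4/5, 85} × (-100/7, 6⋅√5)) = [1/40, 3/2] × [-10, -3/70)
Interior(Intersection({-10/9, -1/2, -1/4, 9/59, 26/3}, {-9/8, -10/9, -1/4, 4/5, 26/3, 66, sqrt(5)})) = EmptySet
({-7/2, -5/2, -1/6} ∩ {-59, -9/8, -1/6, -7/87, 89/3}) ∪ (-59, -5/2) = (-59, -5/2) ∪ {-1/6}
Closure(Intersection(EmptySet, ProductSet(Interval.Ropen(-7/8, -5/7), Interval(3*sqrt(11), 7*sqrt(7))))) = EmptySet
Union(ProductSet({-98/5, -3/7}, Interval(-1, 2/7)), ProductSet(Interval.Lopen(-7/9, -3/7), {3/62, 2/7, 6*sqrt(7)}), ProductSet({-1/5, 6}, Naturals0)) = Union(ProductSet({-98/5, -3/7}, Interval(-1, 2/7)), ProductSet({-1/5, 6}, Naturals0), ProductSet(Interval.Lopen(-7/9, -3/7), {3/62, 2/7, 6*sqrt(7)}))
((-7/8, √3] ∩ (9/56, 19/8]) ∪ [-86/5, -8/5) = [-86/5, -8/5) ∪ (9/56, √3]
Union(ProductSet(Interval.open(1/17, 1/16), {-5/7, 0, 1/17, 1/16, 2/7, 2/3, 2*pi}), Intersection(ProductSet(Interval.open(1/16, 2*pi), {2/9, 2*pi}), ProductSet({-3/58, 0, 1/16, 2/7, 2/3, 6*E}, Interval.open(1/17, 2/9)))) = ProductSet(Interval.open(1/17, 1/16), {-5/7, 0, 1/17, 1/16, 2/7, 2/3, 2*pi})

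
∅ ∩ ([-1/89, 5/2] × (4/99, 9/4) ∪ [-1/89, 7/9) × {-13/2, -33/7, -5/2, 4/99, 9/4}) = ∅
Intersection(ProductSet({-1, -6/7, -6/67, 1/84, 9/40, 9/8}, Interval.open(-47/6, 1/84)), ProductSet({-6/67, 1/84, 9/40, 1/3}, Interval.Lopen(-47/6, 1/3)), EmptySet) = EmptySet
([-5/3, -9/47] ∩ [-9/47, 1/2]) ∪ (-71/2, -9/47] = (-71/2, -9/47]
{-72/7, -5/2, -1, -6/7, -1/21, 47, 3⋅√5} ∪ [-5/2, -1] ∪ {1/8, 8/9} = {-72/7, -6/7, -1/21, 1/8, 8/9, 47, 3⋅√5} ∪ [-5/2, -1]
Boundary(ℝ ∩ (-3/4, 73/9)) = {-3/4, 73/9}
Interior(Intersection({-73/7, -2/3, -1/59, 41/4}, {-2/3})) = EmptySet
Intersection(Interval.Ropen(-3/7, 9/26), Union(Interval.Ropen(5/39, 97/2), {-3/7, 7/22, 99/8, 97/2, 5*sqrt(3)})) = Union({-3/7}, Interval.Ropen(5/39, 9/26))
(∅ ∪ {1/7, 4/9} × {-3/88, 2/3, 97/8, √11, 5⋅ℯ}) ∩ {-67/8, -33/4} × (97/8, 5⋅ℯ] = ∅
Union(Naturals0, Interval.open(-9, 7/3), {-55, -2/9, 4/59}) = Union({-55}, Interval.open(-9, 7/3), Naturals0)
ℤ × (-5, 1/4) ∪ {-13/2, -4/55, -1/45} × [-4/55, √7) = (ℤ × (-5, 1/4)) ∪ ({-13/2, -4/55, -1/45} × [-4/55, √7))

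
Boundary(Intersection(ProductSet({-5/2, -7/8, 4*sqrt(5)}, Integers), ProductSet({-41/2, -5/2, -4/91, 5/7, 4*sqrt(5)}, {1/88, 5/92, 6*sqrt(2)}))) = EmptySet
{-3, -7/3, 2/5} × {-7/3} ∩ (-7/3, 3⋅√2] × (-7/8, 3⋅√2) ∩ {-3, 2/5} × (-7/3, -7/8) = ∅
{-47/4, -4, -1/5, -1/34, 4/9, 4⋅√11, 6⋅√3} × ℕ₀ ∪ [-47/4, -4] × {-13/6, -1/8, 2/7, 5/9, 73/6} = ([-47/4, -4] × {-13/6, -1/8, 2/7, 5/9, 73/6}) ∪ ({-47/4, -4, -1/5, -1/34, 4/9, 4⋅√11, 6⋅√3} × ℕ₀)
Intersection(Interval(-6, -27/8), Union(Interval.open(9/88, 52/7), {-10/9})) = EmptySet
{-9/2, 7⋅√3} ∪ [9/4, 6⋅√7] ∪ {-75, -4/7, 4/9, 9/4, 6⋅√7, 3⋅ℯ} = {-75, -9/2, -4/7, 4/9} ∪ [9/4, 6⋅√7]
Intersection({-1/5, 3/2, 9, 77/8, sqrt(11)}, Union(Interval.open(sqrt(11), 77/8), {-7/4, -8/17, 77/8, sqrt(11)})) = {9, 77/8, sqrt(11)}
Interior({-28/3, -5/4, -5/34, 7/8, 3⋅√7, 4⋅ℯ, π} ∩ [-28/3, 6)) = ∅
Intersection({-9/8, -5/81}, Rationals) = {-9/8, -5/81}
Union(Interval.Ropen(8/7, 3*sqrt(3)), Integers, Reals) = Interval(-oo, oo)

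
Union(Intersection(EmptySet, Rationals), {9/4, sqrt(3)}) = {9/4, sqrt(3)}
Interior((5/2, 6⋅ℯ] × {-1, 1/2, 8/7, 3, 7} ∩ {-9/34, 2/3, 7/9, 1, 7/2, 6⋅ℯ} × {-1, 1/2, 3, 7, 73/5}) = ∅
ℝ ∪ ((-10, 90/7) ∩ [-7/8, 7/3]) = (-∞, ∞)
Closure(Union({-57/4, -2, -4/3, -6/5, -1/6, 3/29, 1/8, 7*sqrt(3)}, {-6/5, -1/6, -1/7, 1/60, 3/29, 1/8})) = {-57/4, -2, -4/3, -6/5, -1/6, -1/7, 1/60, 3/29, 1/8, 7*sqrt(3)}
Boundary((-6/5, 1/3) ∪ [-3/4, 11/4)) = {-6/5, 11/4}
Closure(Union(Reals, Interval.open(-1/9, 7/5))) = Interval(-oo, oo)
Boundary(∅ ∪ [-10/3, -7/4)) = {-10/3, -7/4}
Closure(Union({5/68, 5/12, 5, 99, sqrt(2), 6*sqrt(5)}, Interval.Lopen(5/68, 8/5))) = Union({5, 99, 6*sqrt(5)}, Interval(5/68, 8/5))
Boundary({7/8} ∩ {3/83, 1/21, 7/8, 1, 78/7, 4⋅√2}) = {7/8}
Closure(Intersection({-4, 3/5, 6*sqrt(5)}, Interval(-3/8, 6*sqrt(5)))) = {3/5, 6*sqrt(5)}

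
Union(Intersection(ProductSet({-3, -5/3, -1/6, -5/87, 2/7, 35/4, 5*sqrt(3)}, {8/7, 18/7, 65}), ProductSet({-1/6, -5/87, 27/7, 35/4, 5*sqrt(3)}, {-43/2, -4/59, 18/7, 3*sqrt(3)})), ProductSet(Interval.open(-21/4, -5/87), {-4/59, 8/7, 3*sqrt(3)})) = Union(ProductSet({-1/6, -5/87, 35/4, 5*sqrt(3)}, {18/7}), ProductSet(Interval.open(-21/4, -5/87), {-4/59, 8/7, 3*sqrt(3)}))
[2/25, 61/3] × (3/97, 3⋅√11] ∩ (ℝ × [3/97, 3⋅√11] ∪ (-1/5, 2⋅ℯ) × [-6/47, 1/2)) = [2/25, 61/3] × (3/97, 3⋅√11]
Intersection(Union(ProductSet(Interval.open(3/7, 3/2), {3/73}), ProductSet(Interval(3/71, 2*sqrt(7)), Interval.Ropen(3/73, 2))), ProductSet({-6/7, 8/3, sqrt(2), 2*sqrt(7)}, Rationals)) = ProductSet({8/3, sqrt(2), 2*sqrt(7)}, Intersection(Interval.Ropen(3/73, 2), Rationals))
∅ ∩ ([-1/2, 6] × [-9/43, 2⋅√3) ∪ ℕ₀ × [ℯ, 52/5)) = ∅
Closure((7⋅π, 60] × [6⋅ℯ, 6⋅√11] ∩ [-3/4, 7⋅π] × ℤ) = ∅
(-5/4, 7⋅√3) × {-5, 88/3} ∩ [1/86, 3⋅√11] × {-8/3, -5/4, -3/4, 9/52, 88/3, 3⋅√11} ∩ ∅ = ∅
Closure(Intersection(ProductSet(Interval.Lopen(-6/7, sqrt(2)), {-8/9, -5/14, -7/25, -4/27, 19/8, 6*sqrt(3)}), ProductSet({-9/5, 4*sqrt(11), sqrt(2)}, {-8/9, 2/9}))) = ProductSet({sqrt(2)}, {-8/9})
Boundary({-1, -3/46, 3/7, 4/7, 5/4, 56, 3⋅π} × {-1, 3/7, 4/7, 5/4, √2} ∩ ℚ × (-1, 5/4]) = {-1, -3/46, 3/7, 4/7, 5/4, 56} × {3/7, 4/7, 5/4}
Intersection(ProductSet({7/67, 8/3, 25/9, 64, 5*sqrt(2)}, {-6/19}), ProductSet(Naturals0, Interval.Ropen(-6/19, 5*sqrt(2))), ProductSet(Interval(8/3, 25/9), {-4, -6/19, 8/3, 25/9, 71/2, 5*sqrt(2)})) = EmptySet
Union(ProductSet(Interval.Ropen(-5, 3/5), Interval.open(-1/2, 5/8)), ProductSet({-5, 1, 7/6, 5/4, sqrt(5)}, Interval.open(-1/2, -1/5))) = Union(ProductSet({-5, 1, 7/6, 5/4, sqrt(5)}, Interval.open(-1/2, -1/5)), ProductSet(Interval.Ropen(-5, 3/5), Interval.open(-1/2, 5/8)))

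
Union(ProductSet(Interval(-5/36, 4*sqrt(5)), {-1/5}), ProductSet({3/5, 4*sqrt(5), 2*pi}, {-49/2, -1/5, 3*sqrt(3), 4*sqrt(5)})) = Union(ProductSet({3/5, 4*sqrt(5), 2*pi}, {-49/2, -1/5, 3*sqrt(3), 4*sqrt(5)}), ProductSet(Interval(-5/36, 4*sqrt(5)), {-1/5}))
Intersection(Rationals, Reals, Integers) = Integers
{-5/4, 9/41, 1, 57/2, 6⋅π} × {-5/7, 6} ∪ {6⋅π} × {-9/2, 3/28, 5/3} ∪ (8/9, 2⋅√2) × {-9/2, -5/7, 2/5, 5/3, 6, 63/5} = ({6⋅π} × {-9/2, 3/28, 5/3}) ∪ ({-5/4, 9/41, 1, 57/2, 6⋅π} × {-5/7, 6}) ∪ ((8/9, 2⋅√2) × {-9/2, -5/7, 2/5, 5/3, 6, 63/5})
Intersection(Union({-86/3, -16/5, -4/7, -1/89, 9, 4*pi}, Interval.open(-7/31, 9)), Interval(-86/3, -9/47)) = Union({-86/3, -16/5, -4/7}, Interval.Lopen(-7/31, -9/47))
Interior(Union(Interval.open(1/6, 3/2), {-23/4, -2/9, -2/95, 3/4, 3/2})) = Interval.open(1/6, 3/2)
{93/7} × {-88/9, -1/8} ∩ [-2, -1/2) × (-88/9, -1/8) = ∅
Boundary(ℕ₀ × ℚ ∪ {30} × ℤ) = ℕ₀ × ℝ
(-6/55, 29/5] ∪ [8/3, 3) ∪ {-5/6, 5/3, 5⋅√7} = {-5/6, 5⋅√7} ∪ (-6/55, 29/5]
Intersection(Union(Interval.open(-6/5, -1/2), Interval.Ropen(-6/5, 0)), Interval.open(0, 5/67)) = EmptySet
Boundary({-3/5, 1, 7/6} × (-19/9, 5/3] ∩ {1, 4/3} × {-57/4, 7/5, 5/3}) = {1} × {7/5, 5/3}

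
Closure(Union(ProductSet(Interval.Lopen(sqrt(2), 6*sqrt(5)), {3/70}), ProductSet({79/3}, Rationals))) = Union(ProductSet({79/3}, Reals), ProductSet(Interval(sqrt(2), 6*sqrt(5)), {3/70}))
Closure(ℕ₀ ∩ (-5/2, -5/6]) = ∅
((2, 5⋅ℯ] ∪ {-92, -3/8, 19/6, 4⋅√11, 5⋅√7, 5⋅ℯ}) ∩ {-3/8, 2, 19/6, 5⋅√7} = {-3/8, 19/6, 5⋅√7}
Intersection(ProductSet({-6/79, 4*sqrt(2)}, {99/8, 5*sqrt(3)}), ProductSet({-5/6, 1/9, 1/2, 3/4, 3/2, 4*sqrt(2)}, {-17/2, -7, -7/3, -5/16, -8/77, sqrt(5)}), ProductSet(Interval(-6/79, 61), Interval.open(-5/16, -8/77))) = EmptySet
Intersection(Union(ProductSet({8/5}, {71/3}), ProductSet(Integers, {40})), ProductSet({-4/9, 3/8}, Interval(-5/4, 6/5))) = EmptySet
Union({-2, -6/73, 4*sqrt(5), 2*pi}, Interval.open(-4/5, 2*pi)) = Union({-2, 4*sqrt(5)}, Interval.Lopen(-4/5, 2*pi))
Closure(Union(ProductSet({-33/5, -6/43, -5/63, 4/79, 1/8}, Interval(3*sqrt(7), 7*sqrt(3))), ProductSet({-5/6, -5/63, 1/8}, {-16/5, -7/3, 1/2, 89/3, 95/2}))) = Union(ProductSet({-5/6, -5/63, 1/8}, {-16/5, -7/3, 1/2, 89/3, 95/2}), ProductSet({-33/5, -6/43, -5/63, 4/79, 1/8}, Interval(3*sqrt(7), 7*sqrt(3))))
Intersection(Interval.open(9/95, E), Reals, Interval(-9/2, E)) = Interval.open(9/95, E)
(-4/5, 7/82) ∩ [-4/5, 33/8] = (-4/5, 7/82)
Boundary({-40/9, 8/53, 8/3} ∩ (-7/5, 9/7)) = {8/53}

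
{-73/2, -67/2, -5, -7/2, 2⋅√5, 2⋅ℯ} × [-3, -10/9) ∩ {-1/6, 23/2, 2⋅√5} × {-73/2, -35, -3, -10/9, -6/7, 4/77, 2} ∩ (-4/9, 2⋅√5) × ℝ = ∅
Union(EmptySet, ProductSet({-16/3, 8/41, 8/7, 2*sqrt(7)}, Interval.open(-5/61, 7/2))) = ProductSet({-16/3, 8/41, 8/7, 2*sqrt(7)}, Interval.open(-5/61, 7/2))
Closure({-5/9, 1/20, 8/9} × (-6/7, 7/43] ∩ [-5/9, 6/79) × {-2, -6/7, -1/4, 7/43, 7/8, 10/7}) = {-5/9, 1/20} × {-1/4, 7/43}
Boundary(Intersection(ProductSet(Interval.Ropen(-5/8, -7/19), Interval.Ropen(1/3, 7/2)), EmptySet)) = EmptySet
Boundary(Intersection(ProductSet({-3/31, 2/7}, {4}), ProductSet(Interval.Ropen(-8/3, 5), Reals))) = ProductSet({-3/31, 2/7}, {4})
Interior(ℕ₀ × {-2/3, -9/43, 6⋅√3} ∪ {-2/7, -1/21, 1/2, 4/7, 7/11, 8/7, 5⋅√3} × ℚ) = ∅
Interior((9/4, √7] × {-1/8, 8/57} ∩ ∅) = ∅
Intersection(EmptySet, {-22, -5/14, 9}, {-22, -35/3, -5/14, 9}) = EmptySet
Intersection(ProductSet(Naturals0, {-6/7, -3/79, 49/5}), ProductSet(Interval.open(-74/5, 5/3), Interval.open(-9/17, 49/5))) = ProductSet(Range(0, 2, 1), {-3/79})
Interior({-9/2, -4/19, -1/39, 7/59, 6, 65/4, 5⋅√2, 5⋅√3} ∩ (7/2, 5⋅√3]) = ∅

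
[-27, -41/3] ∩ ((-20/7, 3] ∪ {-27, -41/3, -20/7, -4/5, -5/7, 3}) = {-27, -41/3}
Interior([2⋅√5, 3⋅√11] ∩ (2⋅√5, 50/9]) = (2⋅√5, 50/9)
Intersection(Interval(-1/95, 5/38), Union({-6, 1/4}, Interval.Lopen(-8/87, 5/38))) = Interval(-1/95, 5/38)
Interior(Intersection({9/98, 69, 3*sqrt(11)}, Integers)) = EmptySet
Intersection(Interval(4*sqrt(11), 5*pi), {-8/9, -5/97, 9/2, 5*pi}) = {5*pi}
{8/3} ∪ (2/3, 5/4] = (2/3, 5/4] ∪ {8/3}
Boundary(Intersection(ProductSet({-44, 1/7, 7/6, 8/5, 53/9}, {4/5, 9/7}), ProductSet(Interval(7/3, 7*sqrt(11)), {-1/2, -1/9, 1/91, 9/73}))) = EmptySet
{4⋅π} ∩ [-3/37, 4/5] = ∅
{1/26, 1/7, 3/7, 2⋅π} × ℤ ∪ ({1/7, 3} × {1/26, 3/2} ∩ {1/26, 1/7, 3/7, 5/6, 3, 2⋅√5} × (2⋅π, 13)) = {1/26, 1/7, 3/7, 2⋅π} × ℤ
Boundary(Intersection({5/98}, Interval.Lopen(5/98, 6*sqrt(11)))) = EmptySet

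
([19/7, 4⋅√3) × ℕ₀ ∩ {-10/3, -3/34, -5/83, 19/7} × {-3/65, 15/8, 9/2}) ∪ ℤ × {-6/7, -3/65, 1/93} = ℤ × {-6/7, -3/65, 1/93}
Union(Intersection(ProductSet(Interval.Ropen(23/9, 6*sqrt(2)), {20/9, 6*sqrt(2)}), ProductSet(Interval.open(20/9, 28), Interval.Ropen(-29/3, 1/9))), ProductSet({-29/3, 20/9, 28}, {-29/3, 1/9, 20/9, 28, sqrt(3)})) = ProductSet({-29/3, 20/9, 28}, {-29/3, 1/9, 20/9, 28, sqrt(3)})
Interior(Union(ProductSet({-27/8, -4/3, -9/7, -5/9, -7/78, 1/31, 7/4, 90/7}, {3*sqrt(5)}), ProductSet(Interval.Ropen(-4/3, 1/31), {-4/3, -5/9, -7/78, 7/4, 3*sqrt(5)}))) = EmptySet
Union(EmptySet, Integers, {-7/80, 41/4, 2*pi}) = Union({-7/80, 41/4, 2*pi}, Integers)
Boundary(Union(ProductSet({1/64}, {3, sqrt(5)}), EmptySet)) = ProductSet({1/64}, {3, sqrt(5)})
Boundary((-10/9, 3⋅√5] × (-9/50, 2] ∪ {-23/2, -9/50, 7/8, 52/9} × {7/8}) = ({-23/2} × {7/8}) ∪ ({-10/9, 3⋅√5} × [-9/50, 2]) ∪ ([-10/9, 3⋅√5] × {-9/50, 2})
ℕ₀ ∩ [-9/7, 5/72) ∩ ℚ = {0}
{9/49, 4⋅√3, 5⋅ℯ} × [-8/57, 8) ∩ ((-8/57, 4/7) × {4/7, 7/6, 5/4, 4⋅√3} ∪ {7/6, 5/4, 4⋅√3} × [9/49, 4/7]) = ({9/49} × {4/7, 7/6, 5/4, 4⋅√3}) ∪ ({4⋅√3} × [9/49, 4/7])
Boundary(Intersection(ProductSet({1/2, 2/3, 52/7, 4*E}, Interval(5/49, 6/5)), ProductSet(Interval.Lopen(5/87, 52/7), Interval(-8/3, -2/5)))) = EmptySet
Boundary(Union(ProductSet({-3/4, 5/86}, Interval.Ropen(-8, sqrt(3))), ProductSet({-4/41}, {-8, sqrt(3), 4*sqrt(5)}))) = Union(ProductSet({-4/41}, {-8, sqrt(3), 4*sqrt(5)}), ProductSet({-3/4, 5/86}, Interval(-8, sqrt(3))))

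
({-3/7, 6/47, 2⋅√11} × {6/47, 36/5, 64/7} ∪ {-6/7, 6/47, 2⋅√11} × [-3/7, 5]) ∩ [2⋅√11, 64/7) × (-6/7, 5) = {2⋅√11} × [-3/7, 5)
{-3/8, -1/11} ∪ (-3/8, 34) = [-3/8, 34)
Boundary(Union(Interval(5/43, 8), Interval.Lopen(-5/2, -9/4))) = {-5/2, -9/4, 5/43, 8}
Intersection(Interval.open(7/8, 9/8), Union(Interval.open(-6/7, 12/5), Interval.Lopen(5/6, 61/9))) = Interval.open(7/8, 9/8)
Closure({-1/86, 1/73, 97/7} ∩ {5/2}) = ∅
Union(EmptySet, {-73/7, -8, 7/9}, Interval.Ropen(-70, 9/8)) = Interval.Ropen(-70, 9/8)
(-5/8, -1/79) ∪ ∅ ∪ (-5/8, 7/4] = (-5/8, 7/4]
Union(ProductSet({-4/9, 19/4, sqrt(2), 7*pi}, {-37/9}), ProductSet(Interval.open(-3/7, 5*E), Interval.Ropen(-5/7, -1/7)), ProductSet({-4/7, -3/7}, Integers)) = Union(ProductSet({-4/7, -3/7}, Integers), ProductSet({-4/9, 19/4, sqrt(2), 7*pi}, {-37/9}), ProductSet(Interval.open(-3/7, 5*E), Interval.Ropen(-5/7, -1/7)))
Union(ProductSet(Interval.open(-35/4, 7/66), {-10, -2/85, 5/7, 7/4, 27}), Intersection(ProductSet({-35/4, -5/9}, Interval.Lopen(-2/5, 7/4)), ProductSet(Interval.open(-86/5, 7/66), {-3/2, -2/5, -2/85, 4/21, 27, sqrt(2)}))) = Union(ProductSet({-35/4, -5/9}, {-2/85, 4/21, sqrt(2)}), ProductSet(Interval.open(-35/4, 7/66), {-10, -2/85, 5/7, 7/4, 27}))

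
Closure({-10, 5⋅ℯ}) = {-10, 5⋅ℯ}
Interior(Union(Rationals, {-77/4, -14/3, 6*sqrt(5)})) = EmptySet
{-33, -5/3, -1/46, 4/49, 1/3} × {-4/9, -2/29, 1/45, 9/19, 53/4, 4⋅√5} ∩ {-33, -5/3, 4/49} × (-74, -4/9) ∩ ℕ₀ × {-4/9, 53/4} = ∅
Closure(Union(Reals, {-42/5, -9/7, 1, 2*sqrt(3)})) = Reals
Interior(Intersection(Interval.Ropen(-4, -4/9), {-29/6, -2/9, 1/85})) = EmptySet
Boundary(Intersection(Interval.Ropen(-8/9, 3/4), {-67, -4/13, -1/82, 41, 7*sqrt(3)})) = {-4/13, -1/82}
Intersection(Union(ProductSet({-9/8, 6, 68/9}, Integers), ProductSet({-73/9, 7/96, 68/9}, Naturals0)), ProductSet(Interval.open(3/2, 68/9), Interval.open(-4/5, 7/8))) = ProductSet({6}, Range(0, 1, 1))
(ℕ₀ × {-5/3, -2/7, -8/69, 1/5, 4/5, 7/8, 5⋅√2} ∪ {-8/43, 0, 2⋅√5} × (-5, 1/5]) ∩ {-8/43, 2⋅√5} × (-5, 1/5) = {-8/43, 2⋅√5} × (-5, 1/5)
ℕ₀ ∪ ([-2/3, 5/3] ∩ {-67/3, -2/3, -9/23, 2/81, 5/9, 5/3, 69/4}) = {-2/3, -9/23, 2/81, 5/9, 5/3} ∪ ℕ₀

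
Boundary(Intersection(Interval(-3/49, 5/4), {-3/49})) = {-3/49}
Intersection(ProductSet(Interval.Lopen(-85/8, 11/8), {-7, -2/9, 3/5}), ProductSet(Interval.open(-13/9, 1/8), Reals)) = ProductSet(Interval.open(-13/9, 1/8), {-7, -2/9, 3/5})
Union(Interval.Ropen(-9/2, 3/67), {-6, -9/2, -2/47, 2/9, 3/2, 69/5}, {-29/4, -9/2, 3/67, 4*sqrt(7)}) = Union({-29/4, -6, 2/9, 3/2, 69/5, 4*sqrt(7)}, Interval(-9/2, 3/67))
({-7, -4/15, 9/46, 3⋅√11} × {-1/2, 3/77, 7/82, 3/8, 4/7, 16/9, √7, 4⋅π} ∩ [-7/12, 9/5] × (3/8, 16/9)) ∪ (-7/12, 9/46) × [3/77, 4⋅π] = ({-4/15, 9/46} × {4/7}) ∪ ((-7/12, 9/46) × [3/77, 4⋅π])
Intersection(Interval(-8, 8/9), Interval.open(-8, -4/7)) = Interval.open(-8, -4/7)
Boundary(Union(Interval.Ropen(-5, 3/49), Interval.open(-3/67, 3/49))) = {-5, 3/49}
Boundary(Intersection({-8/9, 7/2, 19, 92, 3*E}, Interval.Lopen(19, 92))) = {92}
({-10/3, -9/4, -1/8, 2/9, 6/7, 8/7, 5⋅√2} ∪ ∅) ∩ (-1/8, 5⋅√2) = {2/9, 6/7, 8/7}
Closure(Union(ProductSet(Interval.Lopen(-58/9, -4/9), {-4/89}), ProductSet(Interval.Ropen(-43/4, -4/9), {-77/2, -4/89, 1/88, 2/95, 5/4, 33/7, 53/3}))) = ProductSet(Interval(-43/4, -4/9), {-77/2, -4/89, 1/88, 2/95, 5/4, 33/7, 53/3})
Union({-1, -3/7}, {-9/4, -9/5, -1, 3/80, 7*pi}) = {-9/4, -9/5, -1, -3/7, 3/80, 7*pi}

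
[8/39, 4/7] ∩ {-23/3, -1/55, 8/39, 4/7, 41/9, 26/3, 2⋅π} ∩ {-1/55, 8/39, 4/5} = {8/39}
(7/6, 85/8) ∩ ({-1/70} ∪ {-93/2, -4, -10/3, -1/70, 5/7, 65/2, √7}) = {√7}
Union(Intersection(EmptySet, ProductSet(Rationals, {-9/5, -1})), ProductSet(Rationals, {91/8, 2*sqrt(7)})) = ProductSet(Rationals, {91/8, 2*sqrt(7)})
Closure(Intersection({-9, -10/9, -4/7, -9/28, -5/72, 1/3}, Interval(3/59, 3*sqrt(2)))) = {1/3}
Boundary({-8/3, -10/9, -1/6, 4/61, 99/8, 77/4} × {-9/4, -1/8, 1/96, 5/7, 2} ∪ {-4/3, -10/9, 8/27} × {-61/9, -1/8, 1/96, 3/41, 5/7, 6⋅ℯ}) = ({-4/3, -10/9, 8/27} × {-61/9, -1/8, 1/96, 3/41, 5/7, 6⋅ℯ}) ∪ ({-8/3, -10/9, -1/6, 4/61, 99/8, 77/4} × {-9/4, -1/8, 1/96, 5/7, 2})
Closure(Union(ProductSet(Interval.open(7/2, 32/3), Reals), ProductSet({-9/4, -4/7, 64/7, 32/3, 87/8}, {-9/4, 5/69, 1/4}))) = Union(ProductSet({-9/4, -4/7, 64/7, 32/3, 87/8}, {-9/4, 5/69, 1/4}), ProductSet(Interval(7/2, 32/3), Reals))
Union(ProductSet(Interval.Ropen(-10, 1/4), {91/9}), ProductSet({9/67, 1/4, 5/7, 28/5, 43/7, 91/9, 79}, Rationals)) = Union(ProductSet({9/67, 1/4, 5/7, 28/5, 43/7, 91/9, 79}, Rationals), ProductSet(Interval.Ropen(-10, 1/4), {91/9}))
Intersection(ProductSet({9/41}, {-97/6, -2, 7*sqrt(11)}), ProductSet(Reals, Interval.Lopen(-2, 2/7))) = EmptySet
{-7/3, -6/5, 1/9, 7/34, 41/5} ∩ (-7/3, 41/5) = {-6/5, 1/9, 7/34}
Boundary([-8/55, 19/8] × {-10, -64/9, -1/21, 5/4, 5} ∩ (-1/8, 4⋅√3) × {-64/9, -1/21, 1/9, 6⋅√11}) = [-1/8, 19/8] × {-64/9, -1/21}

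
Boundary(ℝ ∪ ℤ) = ∅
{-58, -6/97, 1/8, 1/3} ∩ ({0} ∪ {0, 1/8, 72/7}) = {1/8}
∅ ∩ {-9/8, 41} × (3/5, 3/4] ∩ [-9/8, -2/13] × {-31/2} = ∅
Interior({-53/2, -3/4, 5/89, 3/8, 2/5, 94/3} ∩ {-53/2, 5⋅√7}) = ∅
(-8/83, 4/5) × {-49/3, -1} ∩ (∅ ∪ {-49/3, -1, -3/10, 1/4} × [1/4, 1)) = ∅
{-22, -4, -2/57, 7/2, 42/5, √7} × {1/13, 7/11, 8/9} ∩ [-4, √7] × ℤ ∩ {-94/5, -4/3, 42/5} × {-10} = ∅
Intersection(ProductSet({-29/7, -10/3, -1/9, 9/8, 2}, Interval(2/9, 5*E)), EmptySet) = EmptySet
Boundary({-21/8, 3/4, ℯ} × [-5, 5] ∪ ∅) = {-21/8, 3/4, ℯ} × [-5, 5]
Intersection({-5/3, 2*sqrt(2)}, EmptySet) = EmptySet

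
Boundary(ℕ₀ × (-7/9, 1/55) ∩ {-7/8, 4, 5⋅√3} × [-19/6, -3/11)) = {4} × [-7/9, -3/11]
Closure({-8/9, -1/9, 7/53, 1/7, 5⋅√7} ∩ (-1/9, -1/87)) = ∅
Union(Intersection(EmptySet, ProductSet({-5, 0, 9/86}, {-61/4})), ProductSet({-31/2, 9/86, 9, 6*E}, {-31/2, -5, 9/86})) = ProductSet({-31/2, 9/86, 9, 6*E}, {-31/2, -5, 9/86})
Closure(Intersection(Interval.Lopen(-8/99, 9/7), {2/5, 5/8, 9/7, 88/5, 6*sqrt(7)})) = {2/5, 5/8, 9/7}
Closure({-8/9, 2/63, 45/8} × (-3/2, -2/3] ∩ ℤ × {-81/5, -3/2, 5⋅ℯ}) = ∅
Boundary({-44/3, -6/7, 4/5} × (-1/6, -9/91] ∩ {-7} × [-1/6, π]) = ∅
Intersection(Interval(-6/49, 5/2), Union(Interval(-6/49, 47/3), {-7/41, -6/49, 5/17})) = Interval(-6/49, 5/2)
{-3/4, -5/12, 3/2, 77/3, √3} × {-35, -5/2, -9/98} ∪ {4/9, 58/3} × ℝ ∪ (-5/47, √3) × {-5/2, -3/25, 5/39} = ({4/9, 58/3} × ℝ) ∪ ((-5/47, √3) × {-5/2, -3/25, 5/39}) ∪ ({-3/4, -5/12, 3/2, 77/3, √3} × {-35, -5/2, -9/98})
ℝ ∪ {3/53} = ℝ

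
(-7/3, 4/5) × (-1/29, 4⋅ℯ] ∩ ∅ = ∅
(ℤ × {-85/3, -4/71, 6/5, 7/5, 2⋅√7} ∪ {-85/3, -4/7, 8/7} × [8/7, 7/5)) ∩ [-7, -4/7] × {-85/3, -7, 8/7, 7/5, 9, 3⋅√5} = ({-4/7} × {8/7}) ∪ ({-7, -6, …, -1} × {-85/3, 7/5})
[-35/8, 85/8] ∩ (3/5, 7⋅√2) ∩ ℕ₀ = {1, 2, …, 9}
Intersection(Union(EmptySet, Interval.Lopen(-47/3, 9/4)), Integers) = Range(-15, 3, 1)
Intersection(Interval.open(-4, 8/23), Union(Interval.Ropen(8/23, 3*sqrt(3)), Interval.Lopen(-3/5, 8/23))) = Interval.open(-3/5, 8/23)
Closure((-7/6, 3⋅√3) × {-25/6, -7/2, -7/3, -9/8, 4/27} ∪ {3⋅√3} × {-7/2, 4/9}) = ({3⋅√3} × {-7/2, 4/9}) ∪ ([-7/6, 3⋅√3] × {-25/6, -7/2, -7/3, -9/8, 4/27})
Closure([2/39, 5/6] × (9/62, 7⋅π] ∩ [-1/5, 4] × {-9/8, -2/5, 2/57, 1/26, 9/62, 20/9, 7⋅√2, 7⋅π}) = [2/39, 5/6] × {20/9, 7⋅√2, 7⋅π}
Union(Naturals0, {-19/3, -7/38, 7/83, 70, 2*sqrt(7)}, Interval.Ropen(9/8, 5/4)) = Union({-19/3, -7/38, 7/83, 2*sqrt(7)}, Interval.Ropen(9/8, 5/4), Naturals0)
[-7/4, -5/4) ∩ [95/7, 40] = ∅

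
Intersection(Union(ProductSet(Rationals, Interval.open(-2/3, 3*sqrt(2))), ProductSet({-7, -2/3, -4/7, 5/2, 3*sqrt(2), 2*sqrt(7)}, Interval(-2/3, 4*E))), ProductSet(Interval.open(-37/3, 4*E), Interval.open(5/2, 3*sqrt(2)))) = ProductSet(Union({3*sqrt(2), 2*sqrt(7)}, Intersection(Interval.open(-37/3, 4*E), Rationals)), Interval.open(5/2, 3*sqrt(2)))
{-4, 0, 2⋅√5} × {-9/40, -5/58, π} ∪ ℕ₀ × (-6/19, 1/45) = (ℕ₀ × (-6/19, 1/45)) ∪ ({-4, 0, 2⋅√5} × {-9/40, -5/58, π})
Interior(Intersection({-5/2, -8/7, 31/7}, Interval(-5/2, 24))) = EmptySet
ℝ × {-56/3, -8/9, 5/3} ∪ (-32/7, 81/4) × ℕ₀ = (ℝ × {-56/3, -8/9, 5/3}) ∪ ((-32/7, 81/4) × ℕ₀)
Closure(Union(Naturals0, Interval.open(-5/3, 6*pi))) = Union(Complement(Naturals0, Interval.open(-5/3, 6*pi)), Interval(-5/3, 6*pi), Naturals0)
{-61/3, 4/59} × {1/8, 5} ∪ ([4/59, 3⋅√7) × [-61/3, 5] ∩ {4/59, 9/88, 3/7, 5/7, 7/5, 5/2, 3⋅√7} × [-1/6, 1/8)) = ({-61/3, 4/59} × {1/8, 5}) ∪ ({4/59, 9/88, 3/7, 5/7, 7/5, 5/2} × [-1/6, 1/8))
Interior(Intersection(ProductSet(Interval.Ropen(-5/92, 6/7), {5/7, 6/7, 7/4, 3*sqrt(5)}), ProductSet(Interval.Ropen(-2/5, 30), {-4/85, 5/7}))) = EmptySet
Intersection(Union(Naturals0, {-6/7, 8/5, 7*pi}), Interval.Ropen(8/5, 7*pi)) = Union({8/5}, Range(2, 22, 1))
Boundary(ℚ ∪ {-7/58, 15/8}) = ℝ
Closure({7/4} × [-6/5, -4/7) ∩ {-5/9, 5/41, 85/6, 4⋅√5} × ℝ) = ∅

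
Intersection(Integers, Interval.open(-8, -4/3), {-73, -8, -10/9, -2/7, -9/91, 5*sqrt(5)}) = EmptySet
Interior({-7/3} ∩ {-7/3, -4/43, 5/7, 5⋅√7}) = ∅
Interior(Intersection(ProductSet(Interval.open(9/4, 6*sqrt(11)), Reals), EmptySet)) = EmptySet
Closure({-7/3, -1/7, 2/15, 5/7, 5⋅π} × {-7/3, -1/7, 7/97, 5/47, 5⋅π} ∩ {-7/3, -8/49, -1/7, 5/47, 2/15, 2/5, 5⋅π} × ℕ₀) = ∅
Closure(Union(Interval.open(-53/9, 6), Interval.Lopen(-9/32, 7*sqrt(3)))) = Interval(-53/9, 7*sqrt(3))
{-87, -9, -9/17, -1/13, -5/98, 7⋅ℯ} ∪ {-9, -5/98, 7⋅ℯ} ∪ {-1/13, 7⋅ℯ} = {-87, -9, -9/17, -1/13, -5/98, 7⋅ℯ}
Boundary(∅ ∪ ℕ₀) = ℕ₀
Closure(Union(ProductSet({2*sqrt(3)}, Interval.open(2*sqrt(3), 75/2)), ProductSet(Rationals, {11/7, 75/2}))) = Union(ProductSet({2*sqrt(3)}, Interval(2*sqrt(3), 75/2)), ProductSet(Reals, {11/7, 75/2}))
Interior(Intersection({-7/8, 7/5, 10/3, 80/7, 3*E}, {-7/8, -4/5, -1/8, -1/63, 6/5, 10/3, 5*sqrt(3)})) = EmptySet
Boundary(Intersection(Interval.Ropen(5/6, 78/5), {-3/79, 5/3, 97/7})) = {5/3, 97/7}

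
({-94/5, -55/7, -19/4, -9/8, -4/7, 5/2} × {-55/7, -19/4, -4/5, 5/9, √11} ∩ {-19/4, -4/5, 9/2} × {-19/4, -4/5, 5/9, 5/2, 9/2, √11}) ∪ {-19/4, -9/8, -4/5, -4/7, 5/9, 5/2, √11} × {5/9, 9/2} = ({-19/4} × {-19/4, -4/5, 5/9, √11}) ∪ ({-19/4, -9/8, -4/5, -4/7, 5/9, 5/2, √11} × {5/9, 9/2})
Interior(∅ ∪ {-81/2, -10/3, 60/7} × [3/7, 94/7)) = ∅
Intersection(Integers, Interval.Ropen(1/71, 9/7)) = Range(1, 2, 1)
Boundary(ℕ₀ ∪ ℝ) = ∅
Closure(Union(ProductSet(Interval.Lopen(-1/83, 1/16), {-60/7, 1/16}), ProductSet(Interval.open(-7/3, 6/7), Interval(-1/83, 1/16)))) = Union(ProductSet(Interval(-7/3, 6/7), Interval(-1/83, 1/16)), ProductSet(Interval(-1/83, 1/16), {-60/7, 1/16}))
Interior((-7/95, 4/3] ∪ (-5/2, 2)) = (-5/2, 2)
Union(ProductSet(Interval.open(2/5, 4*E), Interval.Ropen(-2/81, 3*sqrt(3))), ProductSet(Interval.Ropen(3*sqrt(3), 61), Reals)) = Union(ProductSet(Interval.open(2/5, 4*E), Interval.Ropen(-2/81, 3*sqrt(3))), ProductSet(Interval.Ropen(3*sqrt(3), 61), Reals))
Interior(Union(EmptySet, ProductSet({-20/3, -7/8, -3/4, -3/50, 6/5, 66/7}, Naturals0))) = EmptySet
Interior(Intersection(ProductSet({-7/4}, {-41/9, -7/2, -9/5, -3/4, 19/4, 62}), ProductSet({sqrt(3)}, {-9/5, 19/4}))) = EmptySet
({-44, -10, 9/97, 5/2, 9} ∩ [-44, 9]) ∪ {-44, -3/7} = {-44, -10, -3/7, 9/97, 5/2, 9}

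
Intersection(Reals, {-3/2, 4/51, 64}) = {-3/2, 4/51, 64}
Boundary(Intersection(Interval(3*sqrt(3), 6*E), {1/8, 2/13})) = EmptySet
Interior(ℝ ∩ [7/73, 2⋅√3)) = (7/73, 2⋅√3)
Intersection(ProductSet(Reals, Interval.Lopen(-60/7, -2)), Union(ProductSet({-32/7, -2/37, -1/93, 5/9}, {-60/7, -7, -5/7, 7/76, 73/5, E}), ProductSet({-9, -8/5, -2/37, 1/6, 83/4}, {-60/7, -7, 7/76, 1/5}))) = ProductSet({-9, -32/7, -8/5, -2/37, -1/93, 1/6, 5/9, 83/4}, {-7})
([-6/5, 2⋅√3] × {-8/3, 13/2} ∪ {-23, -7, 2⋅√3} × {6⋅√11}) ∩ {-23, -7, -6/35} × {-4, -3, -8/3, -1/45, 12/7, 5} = {-6/35} × {-8/3}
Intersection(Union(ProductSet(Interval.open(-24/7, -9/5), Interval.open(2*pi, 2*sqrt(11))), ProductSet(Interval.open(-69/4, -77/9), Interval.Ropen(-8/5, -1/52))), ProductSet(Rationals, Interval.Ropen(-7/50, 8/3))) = ProductSet(Intersection(Interval.open(-69/4, -77/9), Rationals), Interval.Ropen(-7/50, -1/52))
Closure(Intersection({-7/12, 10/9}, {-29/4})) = EmptySet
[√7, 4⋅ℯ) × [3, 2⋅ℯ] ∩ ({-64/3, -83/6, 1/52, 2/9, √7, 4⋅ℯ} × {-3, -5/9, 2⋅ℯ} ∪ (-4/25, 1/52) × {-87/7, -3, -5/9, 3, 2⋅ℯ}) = {√7} × {2⋅ℯ}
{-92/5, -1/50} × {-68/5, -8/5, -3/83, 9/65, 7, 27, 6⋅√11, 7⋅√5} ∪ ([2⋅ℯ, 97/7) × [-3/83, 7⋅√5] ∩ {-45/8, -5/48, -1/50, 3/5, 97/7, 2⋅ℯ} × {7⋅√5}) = ({2⋅ℯ} × {7⋅√5}) ∪ ({-92/5, -1/50} × {-68/5, -8/5, -3/83, 9/65, 7, 27, 6⋅√11, 7⋅√5})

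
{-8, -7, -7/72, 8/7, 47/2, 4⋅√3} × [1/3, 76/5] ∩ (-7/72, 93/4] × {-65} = ∅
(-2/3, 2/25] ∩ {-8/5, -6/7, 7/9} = ∅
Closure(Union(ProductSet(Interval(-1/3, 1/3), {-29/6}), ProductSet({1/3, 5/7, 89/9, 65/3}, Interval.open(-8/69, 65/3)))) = Union(ProductSet({1/3, 5/7, 89/9, 65/3}, Interval(-8/69, 65/3)), ProductSet(Interval(-1/3, 1/3), {-29/6}))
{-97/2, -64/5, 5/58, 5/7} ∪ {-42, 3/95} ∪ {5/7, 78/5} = {-97/2, -42, -64/5, 3/95, 5/58, 5/7, 78/5}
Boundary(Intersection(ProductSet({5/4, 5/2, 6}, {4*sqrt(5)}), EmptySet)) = EmptySet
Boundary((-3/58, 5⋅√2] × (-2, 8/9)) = ({-3/58, 5⋅√2} × [-2, 8/9]) ∪ ([-3/58, 5⋅√2] × {-2, 8/9})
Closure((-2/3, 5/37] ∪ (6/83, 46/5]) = [-2/3, 46/5]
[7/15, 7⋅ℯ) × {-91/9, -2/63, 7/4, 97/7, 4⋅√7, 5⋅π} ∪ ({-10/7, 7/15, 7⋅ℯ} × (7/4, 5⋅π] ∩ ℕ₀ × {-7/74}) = [7/15, 7⋅ℯ) × {-91/9, -2/63, 7/4, 97/7, 4⋅√7, 5⋅π}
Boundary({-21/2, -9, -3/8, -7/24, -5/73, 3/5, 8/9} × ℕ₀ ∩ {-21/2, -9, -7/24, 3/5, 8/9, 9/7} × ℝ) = {-21/2, -9, -7/24, 3/5, 8/9} × ℕ₀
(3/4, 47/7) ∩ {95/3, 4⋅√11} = ∅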